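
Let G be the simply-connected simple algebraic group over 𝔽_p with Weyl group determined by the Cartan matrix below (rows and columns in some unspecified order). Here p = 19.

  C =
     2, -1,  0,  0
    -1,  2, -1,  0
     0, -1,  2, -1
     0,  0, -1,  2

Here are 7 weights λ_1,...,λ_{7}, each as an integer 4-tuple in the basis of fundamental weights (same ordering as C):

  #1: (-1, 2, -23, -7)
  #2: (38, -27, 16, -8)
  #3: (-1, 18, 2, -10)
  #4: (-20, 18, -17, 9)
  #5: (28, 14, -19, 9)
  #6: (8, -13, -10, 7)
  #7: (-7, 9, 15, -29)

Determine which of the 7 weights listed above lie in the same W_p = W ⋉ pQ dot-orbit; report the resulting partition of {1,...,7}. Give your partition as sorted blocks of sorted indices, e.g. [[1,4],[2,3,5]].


Cartan matrix: type A_4 (|W|=120); un-permuting the 4 rows.

Ā_19 reps of the 7 weights (A_4, coords as presented):

  1: (3, 10, 6, 0);  2: (6, 1, 3, 7);  3: (3, 10, 6, 0);  4: (3, 10, 6, 0);  5: (6, 1, 3, 7);  6: (6, 1, 3, 7);  7: (6, 1, 3, 7)

Grouping the 7 weights by Ā_19-representative: 2 linkage classes.

[[1, 3, 4], [2, 5, 6, 7]]


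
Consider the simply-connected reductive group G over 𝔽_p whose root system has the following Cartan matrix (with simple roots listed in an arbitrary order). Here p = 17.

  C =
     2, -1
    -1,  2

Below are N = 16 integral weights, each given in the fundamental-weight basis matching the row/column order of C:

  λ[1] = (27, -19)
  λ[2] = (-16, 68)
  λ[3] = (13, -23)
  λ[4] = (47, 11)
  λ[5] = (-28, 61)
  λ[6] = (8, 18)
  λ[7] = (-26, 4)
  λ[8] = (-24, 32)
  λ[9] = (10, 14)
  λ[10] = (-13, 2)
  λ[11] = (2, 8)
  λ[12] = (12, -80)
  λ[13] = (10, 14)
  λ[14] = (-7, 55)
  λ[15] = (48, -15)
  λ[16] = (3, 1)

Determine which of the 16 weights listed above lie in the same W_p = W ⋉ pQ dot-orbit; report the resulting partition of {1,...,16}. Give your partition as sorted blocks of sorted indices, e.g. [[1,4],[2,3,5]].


Root system A_2: the 2×2 matrix C matches after relabeling.

Alcove-folded reps (p=17, 16 weights, presented ϖ-order):

  1: (1, 6) · 2: (14, 2) · 3: (3, 9) · 4: (3, 9) · 5: (1, 6) · 6: (2, 6) · 7: (3, 9) · 8: (1, 6) · 9: (2, 6) · 10: (3, 9) · 11: (3, 9) · 12: (4, 2) · 13: (2, 6) · 14: (5, 1) · 15: (14, 2) · 16: (4, 2)

The 16 indices split into 6 linkage classes (same alcove rep ⇔ same W_17-dot-orbit):

[[1, 5, 8], [2, 15], [3, 4, 7, 10, 11], [6, 9, 13], [12, 16], [14]]


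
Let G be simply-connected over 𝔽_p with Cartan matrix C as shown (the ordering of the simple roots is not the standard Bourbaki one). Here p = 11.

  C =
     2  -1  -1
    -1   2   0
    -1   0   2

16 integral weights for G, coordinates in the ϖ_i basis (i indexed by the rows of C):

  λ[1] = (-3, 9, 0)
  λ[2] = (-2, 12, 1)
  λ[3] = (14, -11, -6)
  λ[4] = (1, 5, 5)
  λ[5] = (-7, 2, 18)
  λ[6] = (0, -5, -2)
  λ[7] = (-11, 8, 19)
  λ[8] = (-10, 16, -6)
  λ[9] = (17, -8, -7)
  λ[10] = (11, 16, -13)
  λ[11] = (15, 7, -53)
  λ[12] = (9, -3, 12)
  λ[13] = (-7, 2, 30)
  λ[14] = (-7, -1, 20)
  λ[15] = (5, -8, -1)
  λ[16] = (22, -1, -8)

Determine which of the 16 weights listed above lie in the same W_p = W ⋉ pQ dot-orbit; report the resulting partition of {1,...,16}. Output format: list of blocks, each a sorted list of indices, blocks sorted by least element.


A_3 Cartan matrix, 3 simple roots permuted; ρ=(1,1,1).

W_11-reps of the 16 weights in Ā_11 (same 3-coord order as C):

  [1] (1, 8, 1)
  [2] (1, 8, 1)
  [3] (0, 6, 1)
  [4] (2, 3, 3)
  [5] (2, 3, 3)
  [6] (1, 0, 3)
  [7] (1, 8, 1)
  [8] (2, 3, 3)
  [9] (4, 0, 1)
  [10] (0, 6, 1)
  [11] (2, 3, 3)
  [12] (1, 8, 1)
  [13] (2, 3, 3)
  [14] (4, 0, 1)
  [15] (0, 6, 1)
  [16] (0, 6, 1)

These 16 weights hit 5 W_11-dot-orbits; sizes (4, 4, 5, 1, 2):

[[1, 2, 7, 12], [3, 10, 15, 16], [4, 5, 8, 11, 13], [6], [9, 14]]


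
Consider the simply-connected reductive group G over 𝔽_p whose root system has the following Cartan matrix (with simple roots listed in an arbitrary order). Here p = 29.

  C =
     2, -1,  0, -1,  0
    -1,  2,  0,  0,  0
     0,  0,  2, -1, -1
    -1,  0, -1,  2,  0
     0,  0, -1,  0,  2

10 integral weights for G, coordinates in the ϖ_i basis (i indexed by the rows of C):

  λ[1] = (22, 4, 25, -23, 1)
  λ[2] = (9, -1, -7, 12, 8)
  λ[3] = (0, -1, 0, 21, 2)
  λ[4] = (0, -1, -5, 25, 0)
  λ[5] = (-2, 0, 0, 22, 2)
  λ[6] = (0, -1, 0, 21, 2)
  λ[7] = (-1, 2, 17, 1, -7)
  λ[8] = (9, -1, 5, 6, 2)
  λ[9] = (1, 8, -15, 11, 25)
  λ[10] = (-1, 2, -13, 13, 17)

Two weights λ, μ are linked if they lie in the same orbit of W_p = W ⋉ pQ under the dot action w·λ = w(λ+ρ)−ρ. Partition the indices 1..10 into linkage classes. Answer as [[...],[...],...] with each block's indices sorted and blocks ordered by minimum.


Type A_5, rank 5, |W|=720; reorder rows/cols to standard.

Ā_29 reps of the 10 weights (A_5, coords as presented):

    [1] (1, 0, 1, 22, 3)
    [2] (10, 0, 6, 7, 3)
    [3] (1, 0, 1, 22, 3)
    [4] (1, 0, 1, 22, 3)
    [5] (1, 0, 1, 22, 3)
    [6] (1, 0, 1, 22, 3)
    [7] (0, 3, 12, 2, 6)
    [8] (10, 0, 6, 7, 3)
    [9] (0, 3, 12, 2, 6)
    [10] (0, 3, 12, 2, 6)

Grouping the 10 weights by Ā_29-representative: 3 linkage classes.

[[1, 3, 4, 5, 6], [2, 8], [7, 9, 10]]


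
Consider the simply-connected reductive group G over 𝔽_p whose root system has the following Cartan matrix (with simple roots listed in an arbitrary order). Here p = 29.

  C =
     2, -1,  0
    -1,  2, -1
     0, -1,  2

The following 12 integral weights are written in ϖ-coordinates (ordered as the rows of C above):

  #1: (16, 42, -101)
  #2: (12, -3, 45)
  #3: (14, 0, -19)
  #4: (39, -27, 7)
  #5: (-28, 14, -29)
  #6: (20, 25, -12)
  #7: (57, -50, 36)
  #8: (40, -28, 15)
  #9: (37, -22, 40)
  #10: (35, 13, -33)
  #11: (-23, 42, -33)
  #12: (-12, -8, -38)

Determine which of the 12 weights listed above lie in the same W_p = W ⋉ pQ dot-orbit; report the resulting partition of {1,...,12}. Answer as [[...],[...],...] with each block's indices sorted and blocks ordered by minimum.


Dynkin diagram of C (from the 4 off-diagonal −1 entries): A_3.

λ_j+ρ reflected into Ā_29 (⟨·,θ^∨⟩≤29); 3-tuples as given:

  [1] (2, 15, 1)
  [2] (2, 15, 1)
  [3] (2, 15, 1)
  [4] (3, 8, 7)
  [5] (2, 15, 1)
  [6] (3, 8, 7)
  [7] (12, 0, 9)
  [8] (2, 15, 1)
  [9] (12, 0, 9)
  [10] (3, 8, 7)
  [11] (3, 8, 7)
  [12] (3, 8, 7)

These 12 weights hit 3 W_29-dot-orbits; sizes (5, 5, 2):

[[1, 2, 3, 5, 8], [4, 6, 10, 11, 12], [7, 9]]


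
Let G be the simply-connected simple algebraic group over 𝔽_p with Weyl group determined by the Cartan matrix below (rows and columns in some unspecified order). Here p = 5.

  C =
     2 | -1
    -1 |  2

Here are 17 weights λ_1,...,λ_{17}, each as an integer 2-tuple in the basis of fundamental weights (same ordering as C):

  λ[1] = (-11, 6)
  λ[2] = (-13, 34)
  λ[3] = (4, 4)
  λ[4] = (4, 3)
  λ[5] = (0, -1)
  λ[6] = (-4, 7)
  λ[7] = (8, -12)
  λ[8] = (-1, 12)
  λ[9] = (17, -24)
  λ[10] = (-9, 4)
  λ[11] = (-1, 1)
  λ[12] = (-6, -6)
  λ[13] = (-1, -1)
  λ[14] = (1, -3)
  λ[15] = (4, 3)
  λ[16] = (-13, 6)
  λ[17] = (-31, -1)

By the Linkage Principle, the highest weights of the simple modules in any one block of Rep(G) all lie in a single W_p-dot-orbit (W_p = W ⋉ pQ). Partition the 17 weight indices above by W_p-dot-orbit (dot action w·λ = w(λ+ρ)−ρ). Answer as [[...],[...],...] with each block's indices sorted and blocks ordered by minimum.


A_2 Cartan matrix, 2 simple roots permuted; ρ=(1,1).

λ_j+ρ reflected into Ā_5 (⟨·,θ^∨⟩≤5); 2-tuples as given:

  λ_1+ρ ↦ (0, 2) · λ_2+ρ ↦ (0, 2) · λ_3+ρ ↦ (0, 0) · λ_4+ρ ↦ (1, 0) · λ_5+ρ ↦ (1, 0) · λ_6+ρ ↦ (0, 2) · λ_7+ρ ↦ (3, 1) · λ_8+ρ ↦ (2, 0) · λ_9+ρ ↦ (2, 0) · λ_10+ρ ↦ (2, 0) · λ_11+ρ ↦ (0, 2) · λ_12+ρ ↦ (0, 0) · λ_13+ρ ↦ (0, 0) · λ_14+ρ ↦ (0, 2) · λ_15+ρ ↦ (1, 0) · λ_16+ρ ↦ (2, 0) · λ_17+ρ ↦ (0, 0)

These 17 weights hit 5 W_5-dot-orbits; sizes (5, 4, 3, 1, 4):

[[1, 2, 6, 11, 14], [3, 12, 13, 17], [4, 5, 15], [7], [8, 9, 10, 16]]


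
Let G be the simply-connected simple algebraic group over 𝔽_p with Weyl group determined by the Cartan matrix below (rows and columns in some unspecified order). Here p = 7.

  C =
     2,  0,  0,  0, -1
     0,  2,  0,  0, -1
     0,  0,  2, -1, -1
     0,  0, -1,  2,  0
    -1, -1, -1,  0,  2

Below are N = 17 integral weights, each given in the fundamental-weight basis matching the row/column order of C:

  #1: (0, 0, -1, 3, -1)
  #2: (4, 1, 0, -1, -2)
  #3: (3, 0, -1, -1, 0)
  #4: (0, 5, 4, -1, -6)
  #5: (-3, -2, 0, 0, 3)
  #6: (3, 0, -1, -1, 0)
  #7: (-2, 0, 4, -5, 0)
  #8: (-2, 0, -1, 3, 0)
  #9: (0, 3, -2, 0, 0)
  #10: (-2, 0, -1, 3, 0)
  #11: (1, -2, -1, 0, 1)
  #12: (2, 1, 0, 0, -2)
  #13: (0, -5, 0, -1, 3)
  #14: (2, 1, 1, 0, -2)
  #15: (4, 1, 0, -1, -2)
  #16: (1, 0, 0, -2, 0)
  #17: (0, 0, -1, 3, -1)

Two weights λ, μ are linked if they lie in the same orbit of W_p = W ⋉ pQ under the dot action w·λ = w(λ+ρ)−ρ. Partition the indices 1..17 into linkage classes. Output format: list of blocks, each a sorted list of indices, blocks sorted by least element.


C ↔ D_5 under row/col permutation; |W(D_5)| = 1920.

Ā_7 reps of the 17 weights (D_5, coords as presented):

  1: (1, 1, 0, 4, 0)
  2: (4, 1, 0, 0, 1)
  3: (4, 1, 0, 0, 1)
  4: (4, 1, 0, 0, 1)
  5: (2, 1, 0, 1, 1)
  6: (4, 1, 0, 0, 1)
  7: (1, 1, 0, 4, 0)
  8: (1, 1, 0, 4, 0)
  9: (1, 4, 1, 0, 0)
  10: (1, 1, 0, 4, 0)
  11: (2, 1, 0, 1, 1)
  12: (2, 1, 0, 1, 1)
  13: (1, 4, 1, 0, 0)
  14: (2, 1, 0, 1, 1)
  15: (4, 1, 0, 0, 1)
  16: (2, 1, 0, 1, 1)
  17: (1, 1, 0, 4, 0)

These 17 weights hit 4 W_7-dot-orbits; sizes (5, 5, 5, 2):

[[1, 7, 8, 10, 17], [2, 3, 4, 6, 15], [5, 11, 12, 14, 16], [9, 13]]


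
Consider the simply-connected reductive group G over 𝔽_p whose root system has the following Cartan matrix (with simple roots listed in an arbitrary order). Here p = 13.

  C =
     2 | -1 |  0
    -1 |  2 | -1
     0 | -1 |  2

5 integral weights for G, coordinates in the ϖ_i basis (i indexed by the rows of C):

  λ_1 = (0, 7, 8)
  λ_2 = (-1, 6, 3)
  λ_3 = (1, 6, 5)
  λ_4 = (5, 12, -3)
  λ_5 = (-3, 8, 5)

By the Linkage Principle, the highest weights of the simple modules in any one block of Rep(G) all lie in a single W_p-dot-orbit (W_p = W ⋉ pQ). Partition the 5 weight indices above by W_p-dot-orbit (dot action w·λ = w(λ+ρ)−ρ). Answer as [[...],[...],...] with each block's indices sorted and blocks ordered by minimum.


C ↔ A_3 under row/col permutation; |W(A_3)| = 24.

Each λ_j+ρ reduced to Ā_13; 3-tuples below use C's row order:

  λ_1+ρ ↦ (4, 4, 4);  λ_2+ρ ↦ (0, 7, 4);  λ_3+ρ ↦ (0, 7, 4);  λ_4+ρ ↦ (0, 7, 4);  λ_5+ρ ↦ (0, 7, 4)

Grouping the 5 weights by Ā_13-representative: 2 linkage classes.

[[1], [2, 3, 4, 5]]


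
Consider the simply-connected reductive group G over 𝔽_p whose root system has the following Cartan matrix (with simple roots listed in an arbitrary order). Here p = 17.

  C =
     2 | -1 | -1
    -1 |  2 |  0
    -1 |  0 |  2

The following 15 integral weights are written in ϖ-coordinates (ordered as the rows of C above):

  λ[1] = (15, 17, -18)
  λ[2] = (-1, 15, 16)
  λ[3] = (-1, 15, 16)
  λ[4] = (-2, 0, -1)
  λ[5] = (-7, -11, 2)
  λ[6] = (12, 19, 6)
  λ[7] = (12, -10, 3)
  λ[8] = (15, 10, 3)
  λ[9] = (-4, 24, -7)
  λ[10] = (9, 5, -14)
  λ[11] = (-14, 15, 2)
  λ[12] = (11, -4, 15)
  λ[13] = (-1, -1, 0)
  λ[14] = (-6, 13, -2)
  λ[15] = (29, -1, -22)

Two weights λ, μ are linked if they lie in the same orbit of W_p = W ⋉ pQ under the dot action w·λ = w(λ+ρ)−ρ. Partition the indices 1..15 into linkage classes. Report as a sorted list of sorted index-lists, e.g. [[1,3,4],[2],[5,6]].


A_3 Cartan matrix, 3 simple roots permuted; ρ=(1,1,1).

Folding the 15 weights λ_j+ρ into Ā_17 (reps in the given 3-coord order):

    [1] (0, 0, 1)
    [2] (0, 0, 1)
    [3] (0, 0, 1)
    [4] (0, 0, 1)
    [5] (3, 3, 10)
    [6] (3, 3, 10)
    [7] (4, 9, 4)
    [8] (3, 3, 10)
    [9] (1, 8, 5)
    [10] (3, 3, 10)
    [11] (3, 3, 10)
    [12] (1, 8, 5)
    [13] (0, 0, 1)
    [14] (1, 8, 5)
    [15] (4, 9, 4)

These 15 weights hit 4 W_17-dot-orbits; sizes (5, 5, 2, 3):

[[1, 2, 3, 4, 13], [5, 6, 8, 10, 11], [7, 15], [9, 12, 14]]


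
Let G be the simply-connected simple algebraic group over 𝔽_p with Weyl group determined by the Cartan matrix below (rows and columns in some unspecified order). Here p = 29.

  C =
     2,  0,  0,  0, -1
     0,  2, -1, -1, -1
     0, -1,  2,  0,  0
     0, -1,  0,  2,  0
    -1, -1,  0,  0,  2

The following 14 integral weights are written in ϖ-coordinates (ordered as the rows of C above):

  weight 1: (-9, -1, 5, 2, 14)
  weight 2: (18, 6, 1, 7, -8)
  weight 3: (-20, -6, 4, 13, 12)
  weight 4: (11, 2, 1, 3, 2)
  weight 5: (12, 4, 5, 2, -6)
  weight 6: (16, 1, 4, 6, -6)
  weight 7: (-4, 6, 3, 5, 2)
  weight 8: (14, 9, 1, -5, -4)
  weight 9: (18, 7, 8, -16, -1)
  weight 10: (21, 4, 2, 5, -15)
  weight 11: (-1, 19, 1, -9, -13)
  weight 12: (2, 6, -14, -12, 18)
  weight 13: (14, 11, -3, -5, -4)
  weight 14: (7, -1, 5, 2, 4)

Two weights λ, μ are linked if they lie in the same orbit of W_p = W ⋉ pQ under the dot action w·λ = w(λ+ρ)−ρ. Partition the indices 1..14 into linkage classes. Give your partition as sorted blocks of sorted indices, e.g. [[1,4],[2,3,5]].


Dynkin diagram of C (from the 8 off-diagonal −1 entries): D_5.

Ā_29 reps of the 14 weights (D_5, coords as presented):

    λ_1 → (8, 0, 6, 3, 5)
    λ_2 → (12, 0, 2, 8, 0)
    λ_3 → (8, 0, 6, 3, 5)
    λ_4 → (12, 3, 2, 4, 2)
    λ_5 → (8, 0, 6, 3, 5)
    λ_6 → (12, 3, 2, 4, 2)
    λ_7 → (3, 7, 4, 6, 0)
    λ_8 → (12, 3, 2, 4, 2)
    λ_9 → (12, 0, 2, 8, 0)
    λ_10 → (8, 0, 6, 3, 5)
    λ_11 → (12, 0, 2, 8, 0)
    λ_12 → (3, 7, 4, 6, 0)
    λ_13 → (12, 3, 2, 4, 2)
    λ_14 → (8, 0, 6, 3, 5)

Linkage partition of the 14 weights (4 classes, p=29):

[[1, 3, 5, 10, 14], [2, 9, 11], [4, 6, 8, 13], [7, 12]]


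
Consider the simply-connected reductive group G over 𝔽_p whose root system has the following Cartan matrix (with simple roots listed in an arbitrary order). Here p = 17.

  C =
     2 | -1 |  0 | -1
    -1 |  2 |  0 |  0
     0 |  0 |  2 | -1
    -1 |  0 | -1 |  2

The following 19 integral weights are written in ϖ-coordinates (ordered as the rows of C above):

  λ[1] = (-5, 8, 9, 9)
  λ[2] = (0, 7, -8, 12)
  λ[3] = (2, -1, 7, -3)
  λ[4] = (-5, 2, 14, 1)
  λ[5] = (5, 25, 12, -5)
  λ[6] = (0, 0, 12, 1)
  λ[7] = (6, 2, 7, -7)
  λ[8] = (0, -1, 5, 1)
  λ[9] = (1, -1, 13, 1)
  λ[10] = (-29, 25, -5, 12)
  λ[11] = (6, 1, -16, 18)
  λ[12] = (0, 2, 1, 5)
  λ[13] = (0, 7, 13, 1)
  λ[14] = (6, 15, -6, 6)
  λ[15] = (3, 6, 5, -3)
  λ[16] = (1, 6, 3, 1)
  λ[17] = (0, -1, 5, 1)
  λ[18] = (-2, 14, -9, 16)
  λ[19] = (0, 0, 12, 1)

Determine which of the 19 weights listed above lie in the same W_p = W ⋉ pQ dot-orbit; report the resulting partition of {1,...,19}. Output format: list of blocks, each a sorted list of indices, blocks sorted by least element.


Type A_4, rank 4, |W|=120; reorder rows/cols to standard.

λ_j+ρ reflected into Ā_17 (⟨·,θ^∨⟩≤17); 4-tuples as given:

  λ_1+ρ ↦ (1, 3, 2, 6) · λ_2+ρ ↦ (1, 3, 2, 6) · λ_3+ρ ↦ (1, 0, 6, 2) · λ_4+ρ ↦ (1, 1, 13, 2) · λ_5+ρ ↦ (2, 7, 4, 2) · λ_6+ρ ↦ (1, 1, 13, 2) · λ_7+ρ ↦ (1, 3, 2, 6) · λ_8+ρ ↦ (1, 0, 6, 2) · λ_9+ρ ↦ (1, 1, 13, 2) · λ_10+ρ ↦ (2, 7, 4, 2) · λ_11+ρ ↦ (2, 7, 4, 2) · λ_12+ρ ↦ (1, 3, 2, 6) · λ_13+ρ ↦ (1, 0, 6, 2) · λ_14+ρ ↦ (1, 3, 2, 6) · λ_15+ρ ↦ (2, 7, 4, 2) · λ_16+ρ ↦ (2, 7, 4, 2) · λ_17+ρ ↦ (1, 0, 6, 2) · λ_18+ρ ↦ (1, 0, 6, 2) · λ_19+ρ ↦ (1, 1, 13, 2)

4 distinct reps among the 19 weights ⇒ 4 W_17-linkage classes:

[[1, 2, 7, 12, 14], [3, 8, 13, 17, 18], [4, 6, 9, 19], [5, 10, 11, 15, 16]]


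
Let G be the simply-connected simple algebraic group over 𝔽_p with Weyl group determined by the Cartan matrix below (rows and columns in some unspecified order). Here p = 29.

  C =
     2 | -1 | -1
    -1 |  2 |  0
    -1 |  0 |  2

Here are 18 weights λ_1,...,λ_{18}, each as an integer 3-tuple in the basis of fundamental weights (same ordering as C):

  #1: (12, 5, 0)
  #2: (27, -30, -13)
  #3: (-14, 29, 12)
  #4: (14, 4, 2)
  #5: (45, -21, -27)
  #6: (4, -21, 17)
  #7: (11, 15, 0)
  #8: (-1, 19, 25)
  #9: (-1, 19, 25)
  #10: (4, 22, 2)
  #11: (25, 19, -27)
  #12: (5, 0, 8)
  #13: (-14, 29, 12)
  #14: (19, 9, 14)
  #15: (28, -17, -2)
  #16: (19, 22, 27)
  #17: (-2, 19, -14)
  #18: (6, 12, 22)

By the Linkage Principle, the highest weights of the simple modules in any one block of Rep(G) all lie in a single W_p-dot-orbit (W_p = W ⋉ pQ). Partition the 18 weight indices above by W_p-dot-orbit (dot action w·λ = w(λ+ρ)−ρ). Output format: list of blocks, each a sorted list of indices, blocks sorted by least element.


C ↔ A_3 under row/col permutation; |W(A_3)| = 24.

λ_j+ρ reflected into Ā_29 (⟨·,θ^∨⟩≤29); 3-tuples as given:

  λ_1 → (13, 6, 1) · λ_2 → (12, 16, 1) · λ_3 → (12, 16, 1) · λ_4 → (15, 5, 3) · λ_5 → (0, 3, 9) · λ_6 → (15, 5, 3) · λ_7 → (12, 16, 1) · λ_8 → (0, 3, 9) · λ_9 → (0, 3, 9) · λ_10 → (5, 21, 1) · λ_11 → (0, 3, 9) · λ_12 → (6, 1, 9) · λ_13 → (12, 16, 1) · λ_14 → (13, 6, 1) · λ_15 → (12, 16, 1) · λ_16 → (13, 6, 1) · λ_17 → (13, 6, 1) · λ_18 → (6, 1, 9)

Partition of {1..18} into 6 W_29-dot-orbits:

[[1, 14, 16, 17], [2, 3, 7, 13, 15], [4, 6], [5, 8, 9, 11], [10], [12, 18]]


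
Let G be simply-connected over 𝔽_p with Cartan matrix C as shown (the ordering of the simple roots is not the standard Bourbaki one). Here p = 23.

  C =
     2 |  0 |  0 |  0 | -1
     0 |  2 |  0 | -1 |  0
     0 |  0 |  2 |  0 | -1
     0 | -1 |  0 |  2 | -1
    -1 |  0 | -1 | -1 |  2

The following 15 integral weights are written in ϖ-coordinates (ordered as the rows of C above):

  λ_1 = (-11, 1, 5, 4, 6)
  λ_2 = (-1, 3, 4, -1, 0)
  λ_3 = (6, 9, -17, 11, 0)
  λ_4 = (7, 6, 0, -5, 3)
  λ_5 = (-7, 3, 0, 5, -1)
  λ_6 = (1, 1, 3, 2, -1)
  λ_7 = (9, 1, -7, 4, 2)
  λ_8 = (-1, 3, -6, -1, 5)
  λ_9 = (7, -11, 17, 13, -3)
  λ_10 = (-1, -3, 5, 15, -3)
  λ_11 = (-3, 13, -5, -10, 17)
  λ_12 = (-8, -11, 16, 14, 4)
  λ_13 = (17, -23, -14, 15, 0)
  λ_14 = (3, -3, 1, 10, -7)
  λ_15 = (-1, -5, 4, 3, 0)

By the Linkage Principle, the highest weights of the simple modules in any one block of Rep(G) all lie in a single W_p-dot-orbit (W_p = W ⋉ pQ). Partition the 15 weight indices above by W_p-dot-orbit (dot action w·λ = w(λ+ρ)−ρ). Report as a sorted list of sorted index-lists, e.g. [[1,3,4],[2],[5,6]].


Cartan matrix: type D_5 (|W|=1920); un-permuting the 5 rows.

λ_j+ρ reflected into Ā_23 (⟨·,θ^∨⟩≤23); 5-tuples as given:

  λ_1 → (7, 2, 3, 2, 3);  λ_2 → (0, 4, 5, 0, 1);  λ_3 → (8, 3, 1, 4, 0);  λ_4 → (8, 3, 1, 4, 0);  λ_5 → (0, 4, 5, 0, 1);  λ_6 → (2, 2, 4, 3, 0);  λ_7 → (7, 2, 3, 2, 3);  λ_8 → (0, 4, 5, 0, 1);  λ_9 → (7, 2, 3, 2, 3);  λ_10 → (2, 2, 4, 3, 0);  λ_11 → (2, 2, 4, 3, 0);  λ_12 → (7, 2, 3, 2, 3);  λ_13 → (0, 4, 5, 0, 1);  λ_14 → (2, 2, 4, 3, 0);  λ_15 → (0, 4, 5, 0, 1)

Grouping the 15 weights by Ā_23-representative: 4 linkage classes.

[[1, 7, 9, 12], [2, 5, 8, 13, 15], [3, 4], [6, 10, 11, 14]]


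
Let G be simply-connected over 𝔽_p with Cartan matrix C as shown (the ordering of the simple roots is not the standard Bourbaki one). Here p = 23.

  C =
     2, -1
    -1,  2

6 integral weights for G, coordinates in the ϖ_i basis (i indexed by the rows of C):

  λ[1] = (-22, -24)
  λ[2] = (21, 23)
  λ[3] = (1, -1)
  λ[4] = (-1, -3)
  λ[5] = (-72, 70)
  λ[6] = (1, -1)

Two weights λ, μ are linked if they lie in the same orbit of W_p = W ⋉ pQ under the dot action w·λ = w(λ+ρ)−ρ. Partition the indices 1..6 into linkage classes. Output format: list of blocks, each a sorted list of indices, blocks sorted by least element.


Type A_2, rank 2, |W|=6; reorder rows/cols to standard.

Each λ_j+ρ reduced to Ā_23; 2-tuples below use C's row order:

  λ_1 → (2, 0);  λ_2 → (1, 0);  λ_3 → (2, 0);  λ_4 → (2, 0);  λ_5 → (2, 0);  λ_6 → (2, 0)

These 6 weights hit 2 W_23-dot-orbits; sizes (5, 1):

[[1, 3, 4, 5, 6], [2]]


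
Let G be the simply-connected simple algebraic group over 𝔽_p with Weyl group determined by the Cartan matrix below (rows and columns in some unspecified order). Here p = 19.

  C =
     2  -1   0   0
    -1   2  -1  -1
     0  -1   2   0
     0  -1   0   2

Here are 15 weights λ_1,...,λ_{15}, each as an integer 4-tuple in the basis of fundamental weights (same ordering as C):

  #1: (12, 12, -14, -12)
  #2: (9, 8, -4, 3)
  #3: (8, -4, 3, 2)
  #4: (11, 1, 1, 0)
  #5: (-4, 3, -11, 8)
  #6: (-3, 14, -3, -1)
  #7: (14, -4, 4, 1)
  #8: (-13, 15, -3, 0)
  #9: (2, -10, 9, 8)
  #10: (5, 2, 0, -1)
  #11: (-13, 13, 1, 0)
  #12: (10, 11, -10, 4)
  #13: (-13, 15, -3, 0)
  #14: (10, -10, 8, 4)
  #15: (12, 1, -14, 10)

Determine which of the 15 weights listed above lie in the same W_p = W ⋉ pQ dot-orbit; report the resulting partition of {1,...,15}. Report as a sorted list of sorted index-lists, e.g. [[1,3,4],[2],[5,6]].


Type D_4, rank 4, |W|=192; reorder rows/cols to standard.

Ā_19 reps of the 15 weights (D_4, coords as presented):

  λ_1+ρ ↦ (2, 4, 2, 0);  λ_2+ρ ↦ (6, 3, 1, 0);  λ_3+ρ ↦ (6, 3, 1, 0);  λ_4+ρ ↦ (12, 2, 2, 1);  λ_5+ρ ↦ (6, 3, 1, 0);  λ_6+ρ ↦ (2, 4, 2, 0);  λ_7+ρ ↦ (12, 2, 2, 1);  λ_8+ρ ↦ (12, 2, 2, 1);  λ_9+ρ ↦ (6, 3, 1, 0);  λ_10+ρ ↦ (6, 3, 1, 0);  λ_11+ρ ↦ (12, 2, 2, 1);  λ_12+ρ ↦ (2, 5, 0, 4);  λ_13+ρ ↦ (12, 2, 2, 1);  λ_14+ρ ↦ (2, 5, 0, 4);  λ_15+ρ ↦ (2, 4, 2, 0)

Linkage partition of the 15 weights (4 classes, p=19):

[[1, 6, 15], [2, 3, 5, 9, 10], [4, 7, 8, 11, 13], [12, 14]]


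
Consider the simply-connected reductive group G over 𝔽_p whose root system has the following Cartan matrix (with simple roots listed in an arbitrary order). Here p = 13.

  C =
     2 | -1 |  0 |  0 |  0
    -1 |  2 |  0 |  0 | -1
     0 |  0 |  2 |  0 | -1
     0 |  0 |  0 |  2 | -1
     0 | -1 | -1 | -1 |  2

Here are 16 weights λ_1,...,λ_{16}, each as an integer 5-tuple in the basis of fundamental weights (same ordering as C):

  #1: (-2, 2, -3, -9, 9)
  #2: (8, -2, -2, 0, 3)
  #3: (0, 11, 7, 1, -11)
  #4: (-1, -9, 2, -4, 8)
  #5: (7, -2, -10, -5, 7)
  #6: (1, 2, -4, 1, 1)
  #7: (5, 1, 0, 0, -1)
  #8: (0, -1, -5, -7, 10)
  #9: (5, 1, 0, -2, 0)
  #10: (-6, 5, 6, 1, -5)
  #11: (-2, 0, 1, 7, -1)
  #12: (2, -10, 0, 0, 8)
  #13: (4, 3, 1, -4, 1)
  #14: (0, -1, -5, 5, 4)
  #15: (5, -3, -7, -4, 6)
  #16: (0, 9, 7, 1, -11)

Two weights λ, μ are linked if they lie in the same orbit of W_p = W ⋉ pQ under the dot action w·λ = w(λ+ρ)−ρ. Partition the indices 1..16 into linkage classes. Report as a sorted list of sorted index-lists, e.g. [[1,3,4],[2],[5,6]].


Cartan matrix: type D_5 (|W|=1920); un-permuting the 5 rows.

Ā_13 reps of the 16 weights (D_5, coords as presented):

    [1] (1, 0, 2, 8, 0)
    [2] (6, 2, 1, 1, 0)
    [3] (1, 0, 2, 8, 0)
    [4] (6, 2, 1, 1, 0)
    [5] (2, 2, 2, 1, 1)
    [6] (2, 2, 2, 1, 1)
    [7] (6, 2, 1, 1, 0)
    [8] (1, 0, 4, 6, 1)
    [9] (6, 2, 1, 1, 0)
    [10] (2, 2, 2, 1, 1)
    [11] (1, 0, 2, 8, 0)
    [12] (6, 2, 1, 1, 0)
    [13] (5, 0, 1, 2, 1)
    [14] (1, 0, 4, 6, 1)
    [15] (2, 2, 2, 1, 1)
    [16] (1, 0, 2, 8, 0)

Linkage partition of the 16 weights (5 classes, p=13):

[[1, 3, 11, 16], [2, 4, 7, 9, 12], [5, 6, 10, 15], [8, 14], [13]]


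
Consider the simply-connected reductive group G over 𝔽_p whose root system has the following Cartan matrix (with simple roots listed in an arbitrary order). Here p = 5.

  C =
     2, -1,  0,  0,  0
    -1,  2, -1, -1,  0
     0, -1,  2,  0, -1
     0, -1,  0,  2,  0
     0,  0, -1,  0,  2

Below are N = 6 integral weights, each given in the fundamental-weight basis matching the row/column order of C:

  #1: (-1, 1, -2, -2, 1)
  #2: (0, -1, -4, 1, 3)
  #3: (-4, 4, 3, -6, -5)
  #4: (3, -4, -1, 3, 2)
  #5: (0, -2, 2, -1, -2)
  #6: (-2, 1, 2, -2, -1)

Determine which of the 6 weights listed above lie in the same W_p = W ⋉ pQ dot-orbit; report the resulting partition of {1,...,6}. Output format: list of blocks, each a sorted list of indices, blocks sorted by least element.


C ↔ D_5 under row/col permutation; |W(D_5)| = 1920.

Ā_5 reps of the 6 weights (D_5, coords as presented):

  λ_1 → (0, 0, 1, 1, 1);  λ_2 → (2, 0, 0, 1, 1);  λ_3 → (1, 0, 0, 1, 0);  λ_4 → (1, 0, 0, 1, 0);  λ_5 → (0, 0, 1, 1, 1);  λ_6 → (1, 0, 0, 1, 0)

Partition of {1..6} into 3 W_5-dot-orbits:

[[1, 5], [2], [3, 4, 6]]


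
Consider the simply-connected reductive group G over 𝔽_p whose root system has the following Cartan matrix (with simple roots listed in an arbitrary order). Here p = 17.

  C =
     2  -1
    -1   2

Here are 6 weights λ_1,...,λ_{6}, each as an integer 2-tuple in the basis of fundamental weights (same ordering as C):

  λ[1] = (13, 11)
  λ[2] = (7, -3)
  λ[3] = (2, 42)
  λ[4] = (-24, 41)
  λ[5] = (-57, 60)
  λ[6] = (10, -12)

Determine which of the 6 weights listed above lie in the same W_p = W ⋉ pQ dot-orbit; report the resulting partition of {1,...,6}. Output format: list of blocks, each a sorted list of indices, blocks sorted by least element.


Type A_2, rank 2, |W|=6; reorder rows/cols to standard.

W_17-reps of the 6 weights in Ā_17 (same 2-coord order as C):

  1: (5, 3) · 2: (6, 2) · 3: (5, 3) · 4: (6, 2) · 5: (5, 5) · 6: (0, 11)

Partition of {1..6} into 4 W_17-dot-orbits:

[[1, 3], [2, 4], [5], [6]]


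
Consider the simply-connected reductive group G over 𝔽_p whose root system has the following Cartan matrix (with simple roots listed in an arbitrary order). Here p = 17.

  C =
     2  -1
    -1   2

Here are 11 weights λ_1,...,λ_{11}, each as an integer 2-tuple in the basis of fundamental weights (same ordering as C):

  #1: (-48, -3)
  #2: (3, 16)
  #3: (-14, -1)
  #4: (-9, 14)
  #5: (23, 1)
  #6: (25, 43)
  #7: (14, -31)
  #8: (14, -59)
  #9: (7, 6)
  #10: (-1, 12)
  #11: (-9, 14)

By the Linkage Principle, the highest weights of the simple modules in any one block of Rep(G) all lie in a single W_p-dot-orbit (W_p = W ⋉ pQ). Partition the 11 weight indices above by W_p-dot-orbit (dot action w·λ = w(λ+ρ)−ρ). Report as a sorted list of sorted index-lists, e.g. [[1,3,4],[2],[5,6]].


Cartan matrix: type A_2 (|W|=6); un-permuting the 2 rows.

W_17-reps of the 11 weights in Ā_17 (same 2-coord order as C):

  1: (2, 2);  2: (0, 13);  3: (0, 13);  4: (8, 7);  5: (8, 7);  6: (8, 2);  7: (2, 2);  8: (8, 7);  9: (8, 7);  10: (0, 13);  11: (8, 7)

These 11 weights hit 4 W_17-dot-orbits; sizes (2, 3, 5, 1):

[[1, 7], [2, 3, 10], [4, 5, 8, 9, 11], [6]]


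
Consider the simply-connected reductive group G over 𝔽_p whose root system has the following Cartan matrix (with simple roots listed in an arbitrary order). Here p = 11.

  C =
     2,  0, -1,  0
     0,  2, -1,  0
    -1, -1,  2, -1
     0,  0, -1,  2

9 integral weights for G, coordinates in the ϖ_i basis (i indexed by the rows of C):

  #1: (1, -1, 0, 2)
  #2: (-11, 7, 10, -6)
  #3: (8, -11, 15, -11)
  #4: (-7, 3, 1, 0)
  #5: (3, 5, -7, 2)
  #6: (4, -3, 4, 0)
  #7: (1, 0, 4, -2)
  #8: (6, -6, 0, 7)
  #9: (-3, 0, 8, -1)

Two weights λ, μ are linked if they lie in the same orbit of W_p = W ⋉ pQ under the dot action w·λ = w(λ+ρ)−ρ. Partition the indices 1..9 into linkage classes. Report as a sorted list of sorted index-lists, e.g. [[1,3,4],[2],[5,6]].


Dynkin diagram of C (from the 6 off-diagonal −1 entries): D_4.

Alcove-folded reps (p=11, 9 weights, presented ϖ-order):

  λ_1+ρ ↦ (2, 0, 1, 3)
  λ_2+ρ ↦ (2, 0, 1, 3)
  λ_3+ρ ↦ (2, 1, 3, 1)
  λ_4+ρ ↦ (2, 0, 1, 3)
  λ_5+ρ ↦ (2, 0, 1, 3)
  λ_6+ρ ↦ (5, 2, 0, 1)
  λ_7+ρ ↦ (2, 1, 3, 1)
  λ_8+ρ ↦ (2, 0, 1, 3)
  λ_9+ρ ↦ (2, 1, 1, 0)

Linkage partition of the 9 weights (4 classes, p=11):

[[1, 2, 4, 5, 8], [3, 7], [6], [9]]


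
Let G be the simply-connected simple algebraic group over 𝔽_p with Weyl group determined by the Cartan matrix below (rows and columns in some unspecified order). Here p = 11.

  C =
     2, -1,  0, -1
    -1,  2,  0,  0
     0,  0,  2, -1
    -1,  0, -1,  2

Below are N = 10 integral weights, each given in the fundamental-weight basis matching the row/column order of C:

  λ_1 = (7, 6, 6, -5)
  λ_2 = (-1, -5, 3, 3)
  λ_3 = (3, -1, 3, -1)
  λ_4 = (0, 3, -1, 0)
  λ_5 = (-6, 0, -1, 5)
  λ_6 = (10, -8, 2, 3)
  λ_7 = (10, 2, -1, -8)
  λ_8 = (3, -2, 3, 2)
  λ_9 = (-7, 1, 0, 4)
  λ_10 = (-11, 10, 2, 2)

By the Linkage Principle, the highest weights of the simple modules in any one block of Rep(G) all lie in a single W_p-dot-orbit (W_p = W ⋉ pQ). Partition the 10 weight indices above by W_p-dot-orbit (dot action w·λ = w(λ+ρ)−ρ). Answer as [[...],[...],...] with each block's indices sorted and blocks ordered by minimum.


A_4 Cartan matrix, 4 simple roots permuted; ρ=(1,1,1,1).

Each λ_j+ρ reduced to Ā_11; 4-tuples below use C's row order:

  λ_1+ρ ↦ (4, 0, 4, 0);  λ_2+ρ ↦ (4, 0, 4, 0);  λ_3+ρ ↦ (4, 0, 4, 0);  λ_4+ρ ↦ (1, 4, 0, 1);  λ_5+ρ ↦ (1, 4, 0, 1);  λ_6+ρ ↦ (4, 0, 4, 0);  λ_7+ρ ↦ (4, 0, 4, 0);  λ_8+ρ ↦ (3, 1, 4, 3);  λ_9+ρ ↦ (1, 4, 0, 1);  λ_10+ρ ↦ (3, 1, 4, 3)

The 10 indices split into 3 linkage classes (same alcove rep ⇔ same W_11-dot-orbit):

[[1, 2, 3, 6, 7], [4, 5, 9], [8, 10]]


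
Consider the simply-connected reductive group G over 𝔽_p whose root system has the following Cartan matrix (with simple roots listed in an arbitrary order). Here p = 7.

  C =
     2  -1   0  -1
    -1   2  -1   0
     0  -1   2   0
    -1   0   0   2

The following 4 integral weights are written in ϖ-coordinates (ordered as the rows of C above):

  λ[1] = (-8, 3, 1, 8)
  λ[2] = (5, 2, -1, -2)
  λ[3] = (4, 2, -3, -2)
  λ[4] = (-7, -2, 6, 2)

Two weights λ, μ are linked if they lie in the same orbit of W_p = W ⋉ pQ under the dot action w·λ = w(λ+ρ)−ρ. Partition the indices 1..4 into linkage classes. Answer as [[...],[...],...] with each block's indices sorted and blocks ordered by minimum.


Root system A_4: the 4×4 matrix C matches after relabeling.

Ā_7 reps of the 4 weights (A_4, coords as presented):

    1: (4, 1, 1, 0)
    2: (4, 1, 1, 0)
    3: (4, 1, 1, 0)
    4: (3, 3, 0, 1)

Linkage partition of the 4 weights (2 classes, p=7):

[[1, 2, 3], [4]]


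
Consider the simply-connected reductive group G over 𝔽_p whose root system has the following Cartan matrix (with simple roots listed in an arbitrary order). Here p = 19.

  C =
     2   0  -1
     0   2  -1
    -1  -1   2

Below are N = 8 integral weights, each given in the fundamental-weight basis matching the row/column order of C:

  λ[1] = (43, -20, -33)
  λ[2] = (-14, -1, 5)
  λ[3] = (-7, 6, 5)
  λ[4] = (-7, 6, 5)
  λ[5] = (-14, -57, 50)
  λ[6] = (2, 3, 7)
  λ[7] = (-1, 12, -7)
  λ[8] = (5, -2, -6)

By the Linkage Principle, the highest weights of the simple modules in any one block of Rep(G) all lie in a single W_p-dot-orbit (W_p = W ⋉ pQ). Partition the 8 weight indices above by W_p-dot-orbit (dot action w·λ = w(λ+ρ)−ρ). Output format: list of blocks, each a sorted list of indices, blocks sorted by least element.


C ↔ A_3 under row/col permutation; |W(A_3)| = 24.

W_19-reps of the 8 weights in Ā_19 (same 3-coord order as C):

  λ_1+ρ ↦ (6, 7, 0);  λ_2+ρ ↦ (6, 7, 0);  λ_3+ρ ↦ (6, 7, 0);  λ_4+ρ ↦ (6, 7, 0);  λ_5+ρ ↦ (0, 5, 1);  λ_6+ρ ↦ (3, 4, 8);  λ_7+ρ ↦ (6, 7, 0);  λ_8+ρ ↦ (0, 5, 1)

The 8 indices split into 3 linkage classes (same alcove rep ⇔ same W_19-dot-orbit):

[[1, 2, 3, 4, 7], [5, 8], [6]]


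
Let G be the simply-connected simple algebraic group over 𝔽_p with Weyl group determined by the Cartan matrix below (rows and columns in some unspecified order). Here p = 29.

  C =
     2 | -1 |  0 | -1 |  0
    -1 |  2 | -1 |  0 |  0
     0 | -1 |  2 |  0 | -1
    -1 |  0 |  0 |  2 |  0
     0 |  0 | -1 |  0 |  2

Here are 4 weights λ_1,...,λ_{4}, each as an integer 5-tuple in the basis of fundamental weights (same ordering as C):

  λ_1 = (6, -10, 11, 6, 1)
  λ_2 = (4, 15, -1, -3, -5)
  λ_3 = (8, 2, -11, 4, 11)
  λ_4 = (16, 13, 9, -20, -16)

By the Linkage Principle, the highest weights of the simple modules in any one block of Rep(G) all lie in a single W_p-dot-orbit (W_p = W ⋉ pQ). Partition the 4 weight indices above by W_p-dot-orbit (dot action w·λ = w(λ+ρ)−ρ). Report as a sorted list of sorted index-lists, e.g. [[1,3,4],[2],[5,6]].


Type A_5, rank 5, |W|=720; reorder rows/cols to standard.

W_29-reps of the 4 weights in Ā_29 (same 5-coord order as C):

  λ_1 → (2, 7, 3, 5, 2) · λ_2 → (3, 12, 4, 2, 0) · λ_3 → (2, 7, 3, 5, 2) · λ_4 → (2, 7, 3, 5, 2)

These 4 weights hit 2 W_29-dot-orbits; sizes (3, 1):

[[1, 3, 4], [2]]


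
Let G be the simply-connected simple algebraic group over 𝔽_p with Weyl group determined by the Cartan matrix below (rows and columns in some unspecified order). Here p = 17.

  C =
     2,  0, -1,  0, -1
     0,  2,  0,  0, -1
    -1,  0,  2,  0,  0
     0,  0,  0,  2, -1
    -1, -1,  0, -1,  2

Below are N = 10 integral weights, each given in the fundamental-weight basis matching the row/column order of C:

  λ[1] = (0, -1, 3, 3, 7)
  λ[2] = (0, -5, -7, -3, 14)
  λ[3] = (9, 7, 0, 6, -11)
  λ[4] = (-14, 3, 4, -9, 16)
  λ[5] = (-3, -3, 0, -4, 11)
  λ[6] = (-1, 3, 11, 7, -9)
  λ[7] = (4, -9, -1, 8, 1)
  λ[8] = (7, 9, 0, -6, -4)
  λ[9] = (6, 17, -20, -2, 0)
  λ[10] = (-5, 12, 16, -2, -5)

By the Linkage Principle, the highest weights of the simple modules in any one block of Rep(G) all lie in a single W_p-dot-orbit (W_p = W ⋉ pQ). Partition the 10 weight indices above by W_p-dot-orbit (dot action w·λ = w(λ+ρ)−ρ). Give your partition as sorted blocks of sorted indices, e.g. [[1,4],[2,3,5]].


Type D_5, rank 5, |W|=1920; reorder rows/cols to standard.

W_17-reps of the 10 weights in Ā_17 (same 5-coord order as C):

  1: (4, 0, 4, 4, 0) · 2: (1, 4, 2, 2, 1) · 3: (0, 2, 1, 3, 5) · 4: (4, 0, 4, 4, 0) · 5: (0, 2, 1, 3, 5) · 6: (4, 0, 4, 4, 0) · 7: (0, 2, 1, 3, 5) · 8: (0, 2, 1, 3, 5) · 9: (0, 2, 1, 3, 5) · 10: (4, 0, 4, 4, 0)

These 10 weights hit 3 W_17-dot-orbits; sizes (4, 1, 5):

[[1, 4, 6, 10], [2], [3, 5, 7, 8, 9]]


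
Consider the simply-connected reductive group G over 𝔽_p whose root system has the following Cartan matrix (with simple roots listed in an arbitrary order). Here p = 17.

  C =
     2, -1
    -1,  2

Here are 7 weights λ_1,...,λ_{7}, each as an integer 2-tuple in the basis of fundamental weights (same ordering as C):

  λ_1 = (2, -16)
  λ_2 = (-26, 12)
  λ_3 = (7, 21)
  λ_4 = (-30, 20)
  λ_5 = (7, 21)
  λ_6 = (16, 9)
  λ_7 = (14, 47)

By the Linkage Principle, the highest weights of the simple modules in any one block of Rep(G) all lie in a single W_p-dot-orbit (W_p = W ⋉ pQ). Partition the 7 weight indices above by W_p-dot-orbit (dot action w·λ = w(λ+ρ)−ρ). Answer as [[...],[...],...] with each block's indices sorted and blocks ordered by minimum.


C ↔ A_2 under row/col permutation; |W(A_2)| = 6.

W_17-reps of the 7 weights in Ā_17 (same 2-coord order as C):

    λ_1+ρ ↦ (12, 3)
    λ_2+ρ ↦ (5, 4)
    λ_3+ρ ↦ (5, 4)
    λ_4+ρ ↦ (5, 4)
    λ_5+ρ ↦ (5, 4)
    λ_6+ρ ↦ (7, 0)
    λ_7+ρ ↦ (12, 3)

These 7 weights hit 3 W_17-dot-orbits; sizes (2, 4, 1):

[[1, 7], [2, 3, 4, 5], [6]]


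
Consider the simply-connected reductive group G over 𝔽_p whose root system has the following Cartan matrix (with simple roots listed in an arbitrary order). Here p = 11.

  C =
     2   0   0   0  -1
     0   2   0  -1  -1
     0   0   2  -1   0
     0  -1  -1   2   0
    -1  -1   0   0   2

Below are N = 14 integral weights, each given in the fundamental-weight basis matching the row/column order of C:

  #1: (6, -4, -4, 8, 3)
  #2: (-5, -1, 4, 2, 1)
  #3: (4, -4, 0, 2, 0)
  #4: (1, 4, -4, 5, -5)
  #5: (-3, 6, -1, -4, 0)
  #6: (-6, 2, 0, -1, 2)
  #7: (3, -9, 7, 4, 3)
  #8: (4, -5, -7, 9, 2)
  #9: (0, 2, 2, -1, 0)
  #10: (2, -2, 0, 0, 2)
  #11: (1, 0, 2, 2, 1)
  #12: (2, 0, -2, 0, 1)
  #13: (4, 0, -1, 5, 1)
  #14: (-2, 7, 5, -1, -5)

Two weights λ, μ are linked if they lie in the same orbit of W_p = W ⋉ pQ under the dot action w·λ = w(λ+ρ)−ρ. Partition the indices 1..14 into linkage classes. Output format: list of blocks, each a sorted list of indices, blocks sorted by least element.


Root system A_5: the 5×5 matrix C matches after relabeling.

W_11-reps of the 14 weights in Ā_11 (same 5-coord order as C):

    λ_1+ρ ↦ (1, 3, 3, 0, 1)
    λ_2+ρ ↦ (2, 2, 5, 1, 0)
    λ_3+ρ ↦ (3, 1, 1, 0, 2)
    λ_4+ρ ↦ (2, 1, 3, 3, 2)
    λ_5+ρ ↦ (1, 3, 3, 0, 1)
    λ_6+ρ ↦ (3, 1, 1, 0, 2)
    λ_7+ρ ↦ (2, 1, 3, 3, 2)
    λ_8+ρ ↦ (1, 3, 3, 0, 1)
    λ_9+ρ ↦ (1, 3, 3, 0, 1)
    λ_10+ρ ↦ (3, 1, 1, 0, 2)
    λ_11+ρ ↦ (2, 1, 3, 3, 2)
    λ_12+ρ ↦ (3, 1, 1, 0, 2)
    λ_13+ρ ↦ (2, 1, 3, 3, 2)
    λ_14+ρ ↦ (1, 3, 3, 0, 1)

Grouping the 14 weights by Ā_11-representative: 4 linkage classes.

[[1, 5, 8, 9, 14], [2], [3, 6, 10, 12], [4, 7, 11, 13]]


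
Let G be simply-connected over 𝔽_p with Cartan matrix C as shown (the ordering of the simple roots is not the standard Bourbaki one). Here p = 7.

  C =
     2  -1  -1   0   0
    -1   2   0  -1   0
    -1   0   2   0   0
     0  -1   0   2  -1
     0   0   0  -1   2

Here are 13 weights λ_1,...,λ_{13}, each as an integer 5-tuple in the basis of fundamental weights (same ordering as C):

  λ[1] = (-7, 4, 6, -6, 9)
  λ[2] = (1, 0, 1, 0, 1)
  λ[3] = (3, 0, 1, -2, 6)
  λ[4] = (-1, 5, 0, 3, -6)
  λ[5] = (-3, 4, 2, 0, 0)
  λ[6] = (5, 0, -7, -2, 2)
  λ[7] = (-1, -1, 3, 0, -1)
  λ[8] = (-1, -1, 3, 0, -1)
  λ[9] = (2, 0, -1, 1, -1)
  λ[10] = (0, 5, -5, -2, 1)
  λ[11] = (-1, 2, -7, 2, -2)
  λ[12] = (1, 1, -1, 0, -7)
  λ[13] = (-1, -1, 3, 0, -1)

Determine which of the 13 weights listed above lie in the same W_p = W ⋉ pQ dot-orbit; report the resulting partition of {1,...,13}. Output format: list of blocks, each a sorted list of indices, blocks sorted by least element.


Dynkin diagram of C (from the 8 off-diagonal −1 entries): A_5.

λ_j+ρ reflected into Ā_7 (⟨·,θ^∨⟩≤7); 5-tuples as given:

  1: (3, 2, 0, 1, 0);  2: (2, 1, 1, 1, 1);  3: (0, 0, 4, 1, 0);  4: (3, 2, 0, 1, 0);  5: (2, 3, 0, 1, 0);  6: (0, 0, 4, 1, 0);  7: (0, 0, 4, 1, 0);  8: (0, 0, 4, 1, 0);  9: (3, 1, 0, 2, 0);  10: (3, 2, 0, 1, 0);  11: (3, 2, 0, 1, 0);  12: (0, 2, 1, 2, 1);  13: (0, 0, 4, 1, 0)

These 13 weights hit 6 W_7-dot-orbits; sizes (4, 1, 5, 1, 1, 1):

[[1, 4, 10, 11], [2], [3, 6, 7, 8, 13], [5], [9], [12]]


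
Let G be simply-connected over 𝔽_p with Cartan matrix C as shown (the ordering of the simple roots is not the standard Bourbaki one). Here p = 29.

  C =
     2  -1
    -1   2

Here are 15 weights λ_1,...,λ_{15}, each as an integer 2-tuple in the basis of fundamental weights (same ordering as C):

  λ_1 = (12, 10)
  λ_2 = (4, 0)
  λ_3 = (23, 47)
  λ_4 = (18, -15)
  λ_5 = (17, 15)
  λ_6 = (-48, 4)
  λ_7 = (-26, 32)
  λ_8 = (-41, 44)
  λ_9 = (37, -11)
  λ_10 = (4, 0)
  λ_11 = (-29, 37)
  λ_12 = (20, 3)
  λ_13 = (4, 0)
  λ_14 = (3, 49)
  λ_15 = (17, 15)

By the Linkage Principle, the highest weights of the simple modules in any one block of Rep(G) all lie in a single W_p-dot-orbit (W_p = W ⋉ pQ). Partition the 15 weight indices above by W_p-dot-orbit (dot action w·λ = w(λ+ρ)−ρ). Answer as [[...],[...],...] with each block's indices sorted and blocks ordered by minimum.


Root system A_2: the 2×2 matrix C matches after relabeling.

Each λ_j+ρ reduced to Ā_29; 2-tuples below use C's row order:

  λ_1+ρ ↦ (13, 11) · λ_2+ρ ↦ (5, 1) · λ_3+ρ ↦ (5, 14) · λ_4+ρ ↦ (5, 14) · λ_5+ρ ↦ (13, 11) · λ_6+ρ ↦ (13, 11) · λ_7+ρ ↦ (21, 4) · λ_8+ρ ↦ (13, 11) · λ_9+ρ ↦ (19, 1) · λ_10+ρ ↦ (5, 1) · λ_11+ρ ↦ (19, 1) · λ_12+ρ ↦ (21, 4) · λ_13+ρ ↦ (5, 1) · λ_14+ρ ↦ (21, 4) · λ_15+ρ ↦ (13, 11)

5 distinct reps among the 15 weights ⇒ 5 W_29-linkage classes:

[[1, 5, 6, 8, 15], [2, 10, 13], [3, 4], [7, 12, 14], [9, 11]]
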